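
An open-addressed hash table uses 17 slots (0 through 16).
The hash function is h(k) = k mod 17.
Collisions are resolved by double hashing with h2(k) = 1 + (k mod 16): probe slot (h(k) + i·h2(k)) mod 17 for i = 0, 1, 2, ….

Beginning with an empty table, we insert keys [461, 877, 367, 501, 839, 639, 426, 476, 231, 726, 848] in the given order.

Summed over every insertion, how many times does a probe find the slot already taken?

461 hashes to 2; slot 2 is free -> place at 2.
877 hashes to 10; slot 10 is free -> place at 10.
367 hashes to 10, h2=16; 10 taken -> place at 9.
501 hashes to 8; slot 8 is free -> place at 8.
839 hashes to 6; slot 6 is free -> place at 6.
639 hashes to 10, h2=16; 10,9,8 taken -> place at 7.
426 hashes to 1; slot 1 is free -> place at 1.
476 hashes to 0; slot 0 is free -> place at 0.
231 hashes to 10, h2=8; 10,1,9,0,8 taken -> place at 16.
726 hashes to 12; slot 12 is free -> place at 12.
848 hashes to 15; slot 15 is free -> place at 15.
Table: [476, 426, 461, -, -, -, 839, 639, 501, 367, 877, -, 726, -, -, 848, 231]

9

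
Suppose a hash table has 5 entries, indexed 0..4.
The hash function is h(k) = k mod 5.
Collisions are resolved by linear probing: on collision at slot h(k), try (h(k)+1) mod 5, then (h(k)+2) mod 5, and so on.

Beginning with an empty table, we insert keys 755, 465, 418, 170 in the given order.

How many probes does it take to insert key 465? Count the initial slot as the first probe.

2

755 hashes to 0; slot 0 is free -> place at 0.
465 hashes to 0; 0 taken -> place at 1.
418 hashes to 3; slot 3 is free -> place at 3.
170 hashes to 0; 0,1 taken -> place at 2.
Table: [755, 465, 170, 418, -]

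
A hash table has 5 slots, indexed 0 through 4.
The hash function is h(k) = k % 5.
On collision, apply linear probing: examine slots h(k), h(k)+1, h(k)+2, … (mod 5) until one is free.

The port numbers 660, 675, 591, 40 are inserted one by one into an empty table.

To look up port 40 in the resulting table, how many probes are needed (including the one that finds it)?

4

660: h=0 -> slot 0
675: h=0, probe 0,1 -> slot 1
591: h=1, probe 1,2 -> slot 2
40: h=0, probe 0,1,2,3 -> slot 3
Table: [660, 675, 591, 40, _]
Lookup 40: h=0, probe 0,1,2,3 → found at 3.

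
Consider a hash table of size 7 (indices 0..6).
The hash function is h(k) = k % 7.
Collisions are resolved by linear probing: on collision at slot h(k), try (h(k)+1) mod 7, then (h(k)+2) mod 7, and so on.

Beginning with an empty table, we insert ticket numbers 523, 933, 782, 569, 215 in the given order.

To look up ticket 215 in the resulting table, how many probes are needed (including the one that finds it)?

3

Insert 523: h=5, slot 5 empty => index 5.
Insert 933: h=2, slot 2 empty => index 2.
Insert 782: h=5, slot 5 occupied => index 6.
Insert 569: h=2, slot 2 occupied => index 3.
Insert 215: h=5, slots 5,6 occupied => index 0.
Table: [215, —, 933, 569, —, 523, 782]
Lookup 215: h=5, probe 5,6,0 → found at 0.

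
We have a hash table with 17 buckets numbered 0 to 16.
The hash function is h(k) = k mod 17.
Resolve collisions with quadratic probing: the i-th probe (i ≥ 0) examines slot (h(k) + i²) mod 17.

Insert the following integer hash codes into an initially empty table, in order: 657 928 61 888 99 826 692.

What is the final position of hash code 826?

2

Insert 657: h=11, slot 11 empty → index 11.
Insert 928: h=10, slot 10 empty → index 10.
Insert 61: h=10, slots 10,11 occupied → index 14.
Insert 888: h=4, slot 4 empty → index 4.
Insert 99: h=14, slot 14 occupied → index 15.
Insert 826: h=10, slots 10,11,14 occupied → index 2.
Insert 692: h=12, slot 12 empty → index 12.
Table: [., ., 826, ., 888, ., ., ., ., ., 928, 657, 692, ., 61, 99, .]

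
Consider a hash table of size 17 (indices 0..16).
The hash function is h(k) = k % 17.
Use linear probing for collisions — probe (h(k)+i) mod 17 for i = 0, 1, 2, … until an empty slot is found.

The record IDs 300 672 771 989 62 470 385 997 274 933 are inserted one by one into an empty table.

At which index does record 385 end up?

Insert 300: h=11, slot 11 empty => index 11.
Insert 672: h=9, slot 9 empty => index 9.
Insert 771: h=6, slot 6 empty => index 6.
Insert 989: h=3, slot 3 empty => index 3.
Insert 62: h=11, slot 11 occupied => index 12.
Insert 470: h=11, slots 11,12 occupied => index 13.
Insert 385: h=11, slots 11,12,13 occupied => index 14.
Insert 997: h=11, slots 11,12,13,14 occupied => index 15.
Insert 274: h=2, slot 2 empty => index 2.
Insert 933: h=15, slot 15 occupied => index 16.
Table: [-, -, 274, 989, -, -, 771, -, -, 672, -, 300, 62, 470, 385, 997, 933]

14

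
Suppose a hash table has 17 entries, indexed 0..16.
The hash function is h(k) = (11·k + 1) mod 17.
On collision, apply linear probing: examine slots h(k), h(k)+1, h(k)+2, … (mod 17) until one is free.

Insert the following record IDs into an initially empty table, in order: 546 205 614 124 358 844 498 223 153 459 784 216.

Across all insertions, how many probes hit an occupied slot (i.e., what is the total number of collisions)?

546 hashes to 6; slot 6 is free -> place at 6.
205 hashes to 12; slot 12 is free -> place at 12.
614 hashes to 6; 6 taken -> place at 7.
124 hashes to 5; slot 5 is free -> place at 5.
358 hashes to 12; 12 taken -> place at 13.
844 hashes to 3; slot 3 is free -> place at 3.
498 hashes to 5; 5,6,7 taken -> place at 8.
223 hashes to 6; 6,7,8 taken -> place at 9.
153 hashes to 1; slot 1 is free -> place at 1.
459 hashes to 1; 1 taken -> place at 2.
784 hashes to 6; 6,7,8,9 taken -> place at 10.
216 hashes to 14; slot 14 is free -> place at 14.
Table: [., 153, 459, 844, ., 124, 546, 614, 498, 223, 784, ., 205, 358, 216, ., .]

13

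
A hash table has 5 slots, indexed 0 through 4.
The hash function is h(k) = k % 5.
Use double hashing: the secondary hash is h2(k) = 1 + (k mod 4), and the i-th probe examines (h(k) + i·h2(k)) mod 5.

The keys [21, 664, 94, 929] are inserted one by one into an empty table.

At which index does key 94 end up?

Insert 21: h=1, slot 1 empty => index 1.
Insert 664: h=4, slot 4 empty => index 4.
Insert 94: h=4, h2=3, slot 4 occupied => index 2.
Insert 929: h=4, h2=2, slots 4,1 occupied => index 3.
Table: [_, 21, 94, 929, 664]

2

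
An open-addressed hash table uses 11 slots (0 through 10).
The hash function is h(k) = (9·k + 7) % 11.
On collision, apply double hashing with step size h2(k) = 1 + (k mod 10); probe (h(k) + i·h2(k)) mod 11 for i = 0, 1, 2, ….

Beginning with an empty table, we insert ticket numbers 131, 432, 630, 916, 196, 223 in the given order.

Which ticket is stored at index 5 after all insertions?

223

131: h=9 -> slot 9
432: h=1 -> slot 1
630: h=1, h2=1, probe 1,2 -> slot 2
916: h=1, h2=7, probe 1,8 -> slot 8
196: h=0 -> slot 0
223: h=1, h2=4, probe 1,5 -> slot 5
Table: [196, 432, 630, -, -, 223, -, -, 916, 131, -]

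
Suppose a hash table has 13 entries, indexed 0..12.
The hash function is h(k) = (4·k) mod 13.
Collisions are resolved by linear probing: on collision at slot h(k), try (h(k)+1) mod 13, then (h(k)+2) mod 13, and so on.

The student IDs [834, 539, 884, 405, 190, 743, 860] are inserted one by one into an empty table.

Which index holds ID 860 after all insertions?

834 hashes to 8; slot 8 is free => place at 8.
539 hashes to 11; slot 11 is free => place at 11.
884 hashes to 0; slot 0 is free => place at 0.
405 hashes to 8; 8 taken => place at 9.
190 hashes to 6; slot 6 is free => place at 6.
743 hashes to 8; 8,9 taken => place at 10.
860 hashes to 8; 8,9,10,11 taken => place at 12.
Table: [884, _, _, _, _, _, 190, _, 834, 405, 743, 539, 860]

12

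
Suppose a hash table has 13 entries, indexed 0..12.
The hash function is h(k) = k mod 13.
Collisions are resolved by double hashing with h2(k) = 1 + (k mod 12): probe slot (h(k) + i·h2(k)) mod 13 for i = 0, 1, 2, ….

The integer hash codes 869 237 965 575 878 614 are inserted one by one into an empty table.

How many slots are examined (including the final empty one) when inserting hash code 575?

869 hashes to 11; slot 11 is free → place at 11.
237 hashes to 3; slot 3 is free → place at 3.
965 hashes to 3, h2=6; 3 taken → place at 9.
575 hashes to 3, h2=12; 3 taken → place at 2.
878 hashes to 7; slot 7 is free → place at 7.
614 hashes to 3, h2=3; 3 taken → place at 6.
Table: [∅, ∅, 575, 237, ∅, ∅, 614, 878, ∅, 965, ∅, 869, ∅]

2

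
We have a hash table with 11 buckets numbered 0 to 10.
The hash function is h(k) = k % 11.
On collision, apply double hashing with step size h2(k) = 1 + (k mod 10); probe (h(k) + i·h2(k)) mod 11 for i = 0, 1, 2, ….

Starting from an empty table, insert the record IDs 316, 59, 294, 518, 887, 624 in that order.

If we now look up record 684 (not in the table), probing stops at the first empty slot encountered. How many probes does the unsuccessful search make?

316: h=8 -> slot 8
59: h=4 -> slot 4
294: h=8, h2=5, probe 8,2 -> slot 2
518: h=1 -> slot 1
887: h=7 -> slot 7
624: h=8, h2=5, probe 8,2,7,1,6 -> slot 6
Table: [_, 518, 294, _, 59, _, 624, 887, 316, _, _]
Lookup 684: h=2, h2=5, probe 2,7,1,6,0 → slot 0 empty, not found.

5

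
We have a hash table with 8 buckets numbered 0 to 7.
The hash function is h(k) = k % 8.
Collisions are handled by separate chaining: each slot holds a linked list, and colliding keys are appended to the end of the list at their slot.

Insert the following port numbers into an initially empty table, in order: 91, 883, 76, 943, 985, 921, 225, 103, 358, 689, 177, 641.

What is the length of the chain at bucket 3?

2

Insert 91: h=3, bucket 3 empty → new chain.
Insert 883: h=3, bucket 3 nonempty → append to chain.
Insert 76: h=4, bucket 4 empty → new chain.
Insert 943: h=7, bucket 7 empty → new chain.
Insert 985: h=1, bucket 1 empty → new chain.
Insert 921: h=1, bucket 1 nonempty → append to chain.
Insert 225: h=1, bucket 1 nonempty → append to chain.
Insert 103: h=7, bucket 7 nonempty → append to chain.
Insert 358: h=6, bucket 6 empty → new chain.
Insert 689: h=1, bucket 1 nonempty → append to chain.
Insert 177: h=1, bucket 1 nonempty → append to chain.
Insert 641: h=1, bucket 1 nonempty → append to chain.
Final buckets:
0: ∅
1: 985 -> 921 -> 225 -> 689 -> 177 -> 641
2: ∅
3: 91 -> 883
4: 76
5: ∅
6: 358
7: 943 -> 103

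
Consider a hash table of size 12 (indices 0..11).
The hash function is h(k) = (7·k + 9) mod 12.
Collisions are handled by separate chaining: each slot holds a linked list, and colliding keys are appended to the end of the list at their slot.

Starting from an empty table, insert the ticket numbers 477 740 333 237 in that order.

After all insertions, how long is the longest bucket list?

3

Insert 477: h=0, bucket 0 empty → new chain.
Insert 740: h=5, bucket 5 empty → new chain.
Insert 333: h=0, bucket 0 nonempty → append to chain.
Insert 237: h=0, bucket 0 nonempty → append to chain.
Final buckets:
0: 477 -> 333 -> 237
1: —
2: —
3: —
4: —
5: 740
6: —
7: —
8: —
9: —
10: —
11: —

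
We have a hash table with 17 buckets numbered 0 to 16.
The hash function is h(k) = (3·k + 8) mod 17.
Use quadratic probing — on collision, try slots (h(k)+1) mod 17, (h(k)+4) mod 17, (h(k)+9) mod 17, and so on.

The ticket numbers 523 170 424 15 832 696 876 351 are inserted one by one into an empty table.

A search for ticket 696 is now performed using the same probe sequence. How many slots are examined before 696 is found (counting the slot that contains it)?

523: h=13 => slot 13
170: h=8 => slot 8
424: h=5 => slot 5
15: h=2 => slot 2
832: h=5, probe 5,6 => slot 6
696: h=5, probe 5,6,9 => slot 9
876: h=1 => slot 1
351: h=7 => slot 7
Table: [∅, 876, 15, ∅, ∅, 424, 832, 351, 170, 696, ∅, ∅, ∅, 523, ∅, ∅, ∅]
Lookup 696: h=5, probe 5,6,9 → found at 9.

3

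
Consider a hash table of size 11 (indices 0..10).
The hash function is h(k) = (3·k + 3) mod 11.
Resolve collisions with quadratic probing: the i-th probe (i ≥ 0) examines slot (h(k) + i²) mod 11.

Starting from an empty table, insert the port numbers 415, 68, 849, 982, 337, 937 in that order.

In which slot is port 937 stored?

7

415: h=5 -> slot 5
68: h=9 -> slot 9
849: h=9, probe 9,10 -> slot 10
982: h=1 -> slot 1
337: h=2 -> slot 2
937: h=9, probe 9,10,2,7 -> slot 7
Table: [∅, 982, 337, ∅, ∅, 415, ∅, 937, ∅, 68, 849]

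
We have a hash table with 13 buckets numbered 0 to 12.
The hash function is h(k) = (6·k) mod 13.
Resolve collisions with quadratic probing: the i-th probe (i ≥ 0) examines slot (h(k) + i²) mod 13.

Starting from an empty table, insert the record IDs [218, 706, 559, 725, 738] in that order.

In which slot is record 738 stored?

218: h=8 -> slot 8
706: h=11 -> slot 11
559: h=0 -> slot 0
725: h=8, probe 8,9 -> slot 9
738: h=8, probe 8,9,12 -> slot 12
Table: [559, ∅, ∅, ∅, ∅, ∅, ∅, ∅, 218, 725, ∅, 706, 738]

12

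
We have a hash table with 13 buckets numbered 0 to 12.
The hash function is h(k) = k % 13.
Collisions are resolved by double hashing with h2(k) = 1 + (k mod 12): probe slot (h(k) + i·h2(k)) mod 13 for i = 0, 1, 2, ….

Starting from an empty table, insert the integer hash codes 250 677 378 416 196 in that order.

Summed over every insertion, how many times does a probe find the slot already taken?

2

250 hashes to 3; slot 3 is free → place at 3.
677 hashes to 1; slot 1 is free → place at 1.
378 hashes to 1, h2=7; 1 taken → place at 8.
416 hashes to 0; slot 0 is free → place at 0.
196 hashes to 1, h2=5; 1 taken → place at 6.
Table: [416, 677, ∅, 250, ∅, ∅, 196, ∅, 378, ∅, ∅, ∅, ∅]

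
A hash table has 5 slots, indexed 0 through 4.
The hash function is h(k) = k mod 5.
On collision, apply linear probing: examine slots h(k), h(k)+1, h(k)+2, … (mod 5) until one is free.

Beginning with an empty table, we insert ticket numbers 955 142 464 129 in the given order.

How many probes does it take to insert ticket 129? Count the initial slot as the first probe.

3

955 hashes to 0; slot 0 is free => place at 0.
142 hashes to 2; slot 2 is free => place at 2.
464 hashes to 4; slot 4 is free => place at 4.
129 hashes to 4; 4,0 taken => place at 1.
Table: [955, 129, 142, ., 464]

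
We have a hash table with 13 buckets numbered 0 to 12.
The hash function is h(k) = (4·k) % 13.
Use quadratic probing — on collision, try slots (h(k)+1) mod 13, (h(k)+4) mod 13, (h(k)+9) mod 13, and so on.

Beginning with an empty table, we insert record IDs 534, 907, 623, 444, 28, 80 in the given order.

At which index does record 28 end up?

12

534 hashes to 4; slot 4 is free -> place at 4.
907 hashes to 1; slot 1 is free -> place at 1.
623 hashes to 9; slot 9 is free -> place at 9.
444 hashes to 8; slot 8 is free -> place at 8.
28 hashes to 8; 8,9 taken -> place at 12.
80 hashes to 8; 8,9,12,4 taken -> place at 11.
Table: [., 907, ., ., 534, ., ., ., 444, 623, ., 80, 28]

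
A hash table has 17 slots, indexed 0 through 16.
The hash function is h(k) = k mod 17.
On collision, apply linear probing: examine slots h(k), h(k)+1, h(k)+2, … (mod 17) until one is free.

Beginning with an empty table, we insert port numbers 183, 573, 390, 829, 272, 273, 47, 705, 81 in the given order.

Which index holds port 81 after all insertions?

2

Insert 183: h=13, slot 13 empty -> index 13.
Insert 573: h=12, slot 12 empty -> index 12.
Insert 390: h=16, slot 16 empty -> index 16.
Insert 829: h=13, slot 13 occupied -> index 14.
Insert 272: h=0, slot 0 empty -> index 0.
Insert 273: h=1, slot 1 empty -> index 1.
Insert 47: h=13, slots 13,14 occupied -> index 15.
Insert 705: h=8, slot 8 empty -> index 8.
Insert 81: h=13, slots 13,14,15,16,0,1 occupied -> index 2.
Table: [272, 273, 81, —, —, —, —, —, 705, —, —, —, 573, 183, 829, 47, 390]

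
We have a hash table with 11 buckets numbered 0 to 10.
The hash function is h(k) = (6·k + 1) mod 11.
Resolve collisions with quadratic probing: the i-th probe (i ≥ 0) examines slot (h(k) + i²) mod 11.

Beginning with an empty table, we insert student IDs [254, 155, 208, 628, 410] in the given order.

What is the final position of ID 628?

254: h=7 -> slot 7
155: h=7, probe 7,8 -> slot 8
208: h=6 -> slot 6
628: h=7, probe 7,8,0 -> slot 0
410: h=8, probe 8,9 -> slot 9
Table: [628, ∅, ∅, ∅, ∅, ∅, 208, 254, 155, 410, ∅]

0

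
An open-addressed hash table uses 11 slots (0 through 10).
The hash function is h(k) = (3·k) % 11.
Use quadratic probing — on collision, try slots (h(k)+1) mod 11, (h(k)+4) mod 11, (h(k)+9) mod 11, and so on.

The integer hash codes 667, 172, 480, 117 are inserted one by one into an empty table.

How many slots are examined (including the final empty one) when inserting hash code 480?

3

667 hashes to 10; slot 10 is free -> place at 10.
172 hashes to 10; 10 taken -> place at 0.
480 hashes to 10; 10,0 taken -> place at 3.
117 hashes to 10; 10,0,3 taken -> place at 8.
Table: [172, -, -, 480, -, -, -, -, 117, -, 667]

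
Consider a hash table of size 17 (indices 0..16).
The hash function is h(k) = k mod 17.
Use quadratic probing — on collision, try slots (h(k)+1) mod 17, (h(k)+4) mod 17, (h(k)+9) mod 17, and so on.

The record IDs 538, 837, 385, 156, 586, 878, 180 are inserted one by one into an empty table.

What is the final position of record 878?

15

538: h=11 → slot 11
837: h=4 → slot 4
385: h=11, probe 11,12 → slot 12
156: h=3 → slot 3
586: h=8 → slot 8
878: h=11, probe 11,12,15 → slot 15
180: h=10 → slot 10
Table: [∅, ∅, ∅, 156, 837, ∅, ∅, ∅, 586, ∅, 180, 538, 385, ∅, ∅, 878, ∅]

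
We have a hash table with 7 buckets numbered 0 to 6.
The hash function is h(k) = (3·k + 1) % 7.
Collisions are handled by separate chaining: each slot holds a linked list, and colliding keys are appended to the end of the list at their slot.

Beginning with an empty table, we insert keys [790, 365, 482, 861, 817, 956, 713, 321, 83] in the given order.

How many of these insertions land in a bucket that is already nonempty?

790 -> bucket 5
365 -> bucket 4
482 -> bucket 5 (collision)
861 -> bucket 1
817 -> bucket 2
956 -> bucket 6
713 -> bucket 5 (collision)
321 -> bucket 5 (collision)
83 -> bucket 5 (collision)
Final buckets:
0: —
1: 861
2: 817
3: —
4: 365
5: 790 -> 482 -> 713 -> 321 -> 83
6: 956

4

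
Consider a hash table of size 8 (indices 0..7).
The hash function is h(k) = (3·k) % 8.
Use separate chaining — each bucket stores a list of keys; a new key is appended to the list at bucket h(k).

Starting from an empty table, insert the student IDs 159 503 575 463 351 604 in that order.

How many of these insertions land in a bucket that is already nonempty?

4

159 -> bucket 5
503 -> bucket 5 (collision)
575 -> bucket 5 (collision)
463 -> bucket 5 (collision)
351 -> bucket 5 (collision)
604 -> bucket 4
Final buckets:
0: .
1: .
2: .
3: .
4: 604
5: 159 -> 503 -> 575 -> 463 -> 351
6: .
7: .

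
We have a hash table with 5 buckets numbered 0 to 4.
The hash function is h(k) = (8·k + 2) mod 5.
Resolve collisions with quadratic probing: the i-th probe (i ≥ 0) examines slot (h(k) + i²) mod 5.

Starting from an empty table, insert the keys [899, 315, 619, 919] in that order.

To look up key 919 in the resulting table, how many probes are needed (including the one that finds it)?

3

Insert 899: h=4, slot 4 empty => index 4.
Insert 315: h=2, slot 2 empty => index 2.
Insert 619: h=4, slot 4 occupied => index 0.
Insert 919: h=4, slots 4,0 occupied => index 3.
Table: [619, ∅, 315, 919, 899]
Lookup 919: h=4, probe 4,0,3 → found at 3.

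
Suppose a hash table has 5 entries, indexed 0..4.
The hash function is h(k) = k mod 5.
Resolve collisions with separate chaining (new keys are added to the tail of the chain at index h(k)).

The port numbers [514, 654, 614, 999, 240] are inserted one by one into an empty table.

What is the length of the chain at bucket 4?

4

514 → bucket 4
654 → bucket 4 (collision)
614 → bucket 4 (collision)
999 → bucket 4 (collision)
240 → bucket 0
Final buckets:
0: 240
1: -
2: -
3: -
4: 514 -> 654 -> 614 -> 999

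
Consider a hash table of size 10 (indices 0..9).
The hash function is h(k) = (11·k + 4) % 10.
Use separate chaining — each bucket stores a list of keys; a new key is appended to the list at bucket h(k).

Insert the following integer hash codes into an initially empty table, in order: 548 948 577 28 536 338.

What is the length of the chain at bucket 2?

Insert 548: h=2, bucket 2 empty -> new chain.
Insert 948: h=2, bucket 2 nonempty -> append to chain.
Insert 577: h=1, bucket 1 empty -> new chain.
Insert 28: h=2, bucket 2 nonempty -> append to chain.
Insert 536: h=0, bucket 0 empty -> new chain.
Insert 338: h=2, bucket 2 nonempty -> append to chain.
Final buckets:
0: 536
1: 577
2: 548 -> 948 -> 28 -> 338
3: .
4: .
5: .
6: .
7: .
8: .
9: .

4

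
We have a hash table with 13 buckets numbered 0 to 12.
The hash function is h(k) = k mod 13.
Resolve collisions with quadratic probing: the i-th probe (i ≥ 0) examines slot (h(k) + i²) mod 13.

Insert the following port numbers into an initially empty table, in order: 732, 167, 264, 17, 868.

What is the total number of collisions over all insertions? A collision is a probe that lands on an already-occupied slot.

3

732 hashes to 4; slot 4 is free => place at 4.
167 hashes to 11; slot 11 is free => place at 11.
264 hashes to 4; 4 taken => place at 5.
17 hashes to 4; 4,5 taken => place at 8.
868 hashes to 10; slot 10 is free => place at 10.
Table: [., ., ., ., 732, 264, ., ., 17, ., 868, 167, .]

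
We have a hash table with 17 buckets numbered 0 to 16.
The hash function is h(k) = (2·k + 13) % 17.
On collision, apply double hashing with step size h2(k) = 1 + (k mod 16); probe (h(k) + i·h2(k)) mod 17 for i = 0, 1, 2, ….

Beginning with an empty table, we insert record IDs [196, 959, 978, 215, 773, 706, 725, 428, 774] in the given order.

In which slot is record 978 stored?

196 hashes to 14; slot 14 is free -> place at 14.
959 hashes to 10; slot 10 is free -> place at 10.
978 hashes to 14, h2=3; 14 taken -> place at 0.
215 hashes to 1; slot 1 is free -> place at 1.
773 hashes to 12; slot 12 is free -> place at 12.
706 hashes to 14, h2=3; 14,0 taken -> place at 3.
725 hashes to 1, h2=6; 1 taken -> place at 7.
428 hashes to 2; slot 2 is free -> place at 2.
774 hashes to 14, h2=7; 14 taken -> place at 4.
Table: [978, 215, 428, 706, 774, —, —, 725, —, —, 959, —, 773, —, 196, —, —]

0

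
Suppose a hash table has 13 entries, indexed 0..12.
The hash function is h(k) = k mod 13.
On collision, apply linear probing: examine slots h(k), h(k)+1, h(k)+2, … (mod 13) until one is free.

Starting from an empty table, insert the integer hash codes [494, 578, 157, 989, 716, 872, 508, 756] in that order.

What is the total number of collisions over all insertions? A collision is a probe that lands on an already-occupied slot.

15

494 hashes to 0; slot 0 is free → place at 0.
578 hashes to 6; slot 6 is free → place at 6.
157 hashes to 1; slot 1 is free → place at 1.
989 hashes to 1; 1 taken → place at 2.
716 hashes to 1; 1,2 taken → place at 3.
872 hashes to 1; 1,2,3 taken → place at 4.
508 hashes to 1; 1,2,3,4 taken → place at 5.
756 hashes to 2; 2,3,4,5,6 taken → place at 7.
Table: [494, 157, 989, 716, 872, 508, 578, 756, -, -, -, -, -]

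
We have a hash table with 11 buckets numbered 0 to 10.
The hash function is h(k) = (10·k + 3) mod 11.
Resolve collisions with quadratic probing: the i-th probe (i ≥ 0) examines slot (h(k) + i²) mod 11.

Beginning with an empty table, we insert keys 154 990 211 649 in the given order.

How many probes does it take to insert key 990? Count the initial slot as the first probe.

154: h=3 → slot 3
990: h=3, probe 3,4 → slot 4
211: h=1 → slot 1
649: h=3, probe 3,4,7 → slot 7
Table: [., 211, ., 154, 990, ., ., 649, ., ., .]

2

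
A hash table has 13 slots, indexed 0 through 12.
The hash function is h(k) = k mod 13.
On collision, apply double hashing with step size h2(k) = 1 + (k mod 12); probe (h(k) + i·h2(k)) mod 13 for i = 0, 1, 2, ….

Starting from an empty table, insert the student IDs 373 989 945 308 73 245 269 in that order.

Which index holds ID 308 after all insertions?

5

373 hashes to 9; slot 9 is free → place at 9.
989 hashes to 1; slot 1 is free → place at 1.
945 hashes to 9, h2=10; 9 taken → place at 6.
308 hashes to 9, h2=9; 9 taken → place at 5.
73 hashes to 8; slot 8 is free → place at 8.
245 hashes to 11; slot 11 is free → place at 11.
269 hashes to 9, h2=6; 9 taken → place at 2.
Table: [—, 989, 269, —, —, 308, 945, —, 73, 373, —, 245, —]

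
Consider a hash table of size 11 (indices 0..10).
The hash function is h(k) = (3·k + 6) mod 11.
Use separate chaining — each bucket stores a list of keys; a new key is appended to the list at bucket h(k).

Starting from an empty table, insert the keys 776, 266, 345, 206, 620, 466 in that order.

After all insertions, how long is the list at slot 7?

776 → bucket 2
266 → bucket 1
345 → bucket 7
206 → bucket 8
620 → bucket 7 (collision)
466 → bucket 7 (collision)
Final buckets:
0: .
1: 266
2: 776
3: .
4: .
5: .
6: .
7: 345 -> 620 -> 466
8: 206
9: .
10: .

3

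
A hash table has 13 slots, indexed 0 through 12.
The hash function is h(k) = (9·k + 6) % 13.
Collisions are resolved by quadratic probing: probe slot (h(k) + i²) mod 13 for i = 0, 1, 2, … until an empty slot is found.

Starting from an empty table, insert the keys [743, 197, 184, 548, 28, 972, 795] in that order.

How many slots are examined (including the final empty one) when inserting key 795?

Insert 743: h=11, slot 11 empty → index 11.
Insert 197: h=11, slot 11 occupied → index 12.
Insert 184: h=11, slots 11,12 occupied → index 2.
Insert 548: h=11, slots 11,12,2 occupied → index 7.
Insert 28: h=11, slots 11,12,2,7 occupied → index 1.
Insert 972: h=5, slot 5 empty → index 5.
Insert 795: h=11, slots 11,12,2,7,1 occupied → index 10.
Table: [_, 28, 184, _, _, 972, _, 548, _, _, 795, 743, 197]

6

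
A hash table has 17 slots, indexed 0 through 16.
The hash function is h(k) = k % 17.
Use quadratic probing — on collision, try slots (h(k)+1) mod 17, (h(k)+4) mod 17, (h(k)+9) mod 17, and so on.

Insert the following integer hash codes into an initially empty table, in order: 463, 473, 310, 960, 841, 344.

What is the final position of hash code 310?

5

463: h=4 → slot 4
473: h=14 → slot 14
310: h=4, probe 4,5 → slot 5
960: h=8 → slot 8
841: h=8, probe 8,9 → slot 9
344: h=4, probe 4,5,8,13 → slot 13
Table: [., ., ., ., 463, 310, ., ., 960, 841, ., ., ., 344, 473, ., .]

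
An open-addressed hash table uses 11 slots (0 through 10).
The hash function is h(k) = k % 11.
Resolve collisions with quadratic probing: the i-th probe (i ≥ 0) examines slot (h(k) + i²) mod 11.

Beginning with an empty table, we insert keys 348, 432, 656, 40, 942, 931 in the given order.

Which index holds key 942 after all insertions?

Insert 348: h=7, slot 7 empty -> index 7.
Insert 432: h=3, slot 3 empty -> index 3.
Insert 656: h=7, slot 7 occupied -> index 8.
Insert 40: h=7, slots 7,8 occupied -> index 0.
Insert 942: h=7, slots 7,8,0 occupied -> index 5.
Insert 931: h=7, slots 7,8,0,5 occupied -> index 1.
Table: [40, 931, ., 432, ., 942, ., 348, 656, ., .]

5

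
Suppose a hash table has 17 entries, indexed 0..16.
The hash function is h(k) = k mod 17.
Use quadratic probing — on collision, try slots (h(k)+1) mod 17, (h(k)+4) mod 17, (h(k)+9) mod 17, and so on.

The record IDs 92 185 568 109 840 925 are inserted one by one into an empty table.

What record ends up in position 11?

109

92: h=7 -> slot 7
185: h=15 -> slot 15
568: h=7, probe 7,8 -> slot 8
109: h=7, probe 7,8,11 -> slot 11
840: h=7, probe 7,8,11,16 -> slot 16
925: h=7, probe 7,8,11,16,6 -> slot 6
Table: [_, _, _, _, _, _, 925, 92, 568, _, _, 109, _, _, _, 185, 840]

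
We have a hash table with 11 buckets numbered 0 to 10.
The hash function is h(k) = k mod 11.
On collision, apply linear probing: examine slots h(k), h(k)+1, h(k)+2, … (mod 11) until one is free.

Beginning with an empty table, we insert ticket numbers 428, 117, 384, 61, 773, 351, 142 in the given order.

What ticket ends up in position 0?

Insert 428: h=10, slot 10 empty → index 10.
Insert 117: h=7, slot 7 empty → index 7.
Insert 384: h=10, slot 10 occupied → index 0.
Insert 61: h=6, slot 6 empty → index 6.
Insert 773: h=3, slot 3 empty → index 3.
Insert 351: h=10, slots 10,0 occupied → index 1.
Insert 142: h=10, slots 10,0,1 occupied → index 2.
Table: [384, 351, 142, 773, -, -, 61, 117, -, -, 428]

384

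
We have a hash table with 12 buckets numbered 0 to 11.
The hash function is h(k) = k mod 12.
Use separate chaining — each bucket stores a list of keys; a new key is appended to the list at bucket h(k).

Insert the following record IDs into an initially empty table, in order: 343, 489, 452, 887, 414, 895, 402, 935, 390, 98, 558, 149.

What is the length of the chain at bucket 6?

Insert 343: h=7, bucket 7 empty -> new chain.
Insert 489: h=9, bucket 9 empty -> new chain.
Insert 452: h=8, bucket 8 empty -> new chain.
Insert 887: h=11, bucket 11 empty -> new chain.
Insert 414: h=6, bucket 6 empty -> new chain.
Insert 895: h=7, bucket 7 nonempty -> append to chain.
Insert 402: h=6, bucket 6 nonempty -> append to chain.
Insert 935: h=11, bucket 11 nonempty -> append to chain.
Insert 390: h=6, bucket 6 nonempty -> append to chain.
Insert 98: h=2, bucket 2 empty -> new chain.
Insert 558: h=6, bucket 6 nonempty -> append to chain.
Insert 149: h=5, bucket 5 empty -> new chain.
Final buckets:
0: —
1: —
2: 98
3: —
4: —
5: 149
6: 414 -> 402 -> 390 -> 558
7: 343 -> 895
8: 452
9: 489
10: —
11: 887 -> 935

4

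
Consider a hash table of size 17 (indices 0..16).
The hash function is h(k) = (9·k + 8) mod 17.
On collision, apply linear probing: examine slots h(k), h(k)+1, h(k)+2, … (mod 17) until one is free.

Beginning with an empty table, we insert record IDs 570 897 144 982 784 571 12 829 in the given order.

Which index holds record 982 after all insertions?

Insert 570: h=4, slot 4 empty → index 4.
Insert 897: h=6, slot 6 empty → index 6.
Insert 144: h=12, slot 12 empty → index 12.
Insert 982: h=6, slot 6 occupied → index 7.
Insert 784: h=9, slot 9 empty → index 9.
Insert 571: h=13, slot 13 empty → index 13.
Insert 12: h=14, slot 14 empty → index 14.
Insert 829: h=6, slots 6,7 occupied → index 8.
Table: [-, -, -, -, 570, -, 897, 982, 829, 784, -, -, 144, 571, 12, -, -]

7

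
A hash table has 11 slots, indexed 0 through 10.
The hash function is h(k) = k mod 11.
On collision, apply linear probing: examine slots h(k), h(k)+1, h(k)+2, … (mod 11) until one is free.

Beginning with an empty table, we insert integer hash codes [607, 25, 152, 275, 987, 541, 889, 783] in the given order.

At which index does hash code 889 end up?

Insert 607: h=2, slot 2 empty => index 2.
Insert 25: h=3, slot 3 empty => index 3.
Insert 152: h=9, slot 9 empty => index 9.
Insert 275: h=0, slot 0 empty => index 0.
Insert 987: h=8, slot 8 empty => index 8.
Insert 541: h=2, slots 2,3 occupied => index 4.
Insert 889: h=9, slot 9 occupied => index 10.
Insert 783: h=2, slots 2,3,4 occupied => index 5.
Table: [275, ., 607, 25, 541, 783, ., ., 987, 152, 889]

10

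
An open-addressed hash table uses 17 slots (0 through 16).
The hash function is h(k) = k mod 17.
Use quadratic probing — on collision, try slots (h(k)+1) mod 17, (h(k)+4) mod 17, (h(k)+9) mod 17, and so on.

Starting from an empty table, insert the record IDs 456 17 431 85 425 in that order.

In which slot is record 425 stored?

4

456 hashes to 14; slot 14 is free → place at 14.
17 hashes to 0; slot 0 is free → place at 0.
431 hashes to 6; slot 6 is free → place at 6.
85 hashes to 0; 0 taken → place at 1.
425 hashes to 0; 0,1 taken → place at 4.
Table: [17, 85, -, -, 425, -, 431, -, -, -, -, -, -, -, 456, -, -]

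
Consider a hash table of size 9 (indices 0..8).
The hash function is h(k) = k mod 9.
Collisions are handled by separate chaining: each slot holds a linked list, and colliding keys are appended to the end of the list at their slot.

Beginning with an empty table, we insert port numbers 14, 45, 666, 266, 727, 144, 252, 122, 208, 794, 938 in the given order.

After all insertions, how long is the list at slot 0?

4

14 -> bucket 5
45 -> bucket 0
666 -> bucket 0 (collision)
266 -> bucket 5 (collision)
727 -> bucket 7
144 -> bucket 0 (collision)
252 -> bucket 0 (collision)
122 -> bucket 5 (collision)
208 -> bucket 1
794 -> bucket 2
938 -> bucket 2 (collision)
Final buckets:
0: 45 -> 666 -> 144 -> 252
1: 208
2: 794 -> 938
3: _
4: _
5: 14 -> 266 -> 122
6: _
7: 727
8: _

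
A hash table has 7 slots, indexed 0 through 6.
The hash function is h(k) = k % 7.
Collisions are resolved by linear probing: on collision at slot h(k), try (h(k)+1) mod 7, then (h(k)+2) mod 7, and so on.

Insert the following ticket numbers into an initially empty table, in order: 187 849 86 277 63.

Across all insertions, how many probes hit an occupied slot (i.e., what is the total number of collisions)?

187: h=5 => slot 5
849: h=2 => slot 2
86: h=2, probe 2,3 => slot 3
277: h=4 => slot 4
63: h=0 => slot 0
Table: [63, ., 849, 86, 277, 187, .]

1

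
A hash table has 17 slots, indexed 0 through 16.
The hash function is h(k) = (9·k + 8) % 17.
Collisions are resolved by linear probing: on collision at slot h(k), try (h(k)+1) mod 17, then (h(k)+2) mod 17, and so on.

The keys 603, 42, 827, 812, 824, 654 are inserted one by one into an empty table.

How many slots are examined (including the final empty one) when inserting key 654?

603: h=12 → slot 12
42: h=12, probe 12,13 → slot 13
827: h=5 → slot 5
812: h=6 → slot 6
824: h=12, probe 12,13,14 → slot 14
654: h=12, probe 12,13,14,15 → slot 15
Table: [., ., ., ., ., 827, 812, ., ., ., ., ., 603, 42, 824, 654, .]

4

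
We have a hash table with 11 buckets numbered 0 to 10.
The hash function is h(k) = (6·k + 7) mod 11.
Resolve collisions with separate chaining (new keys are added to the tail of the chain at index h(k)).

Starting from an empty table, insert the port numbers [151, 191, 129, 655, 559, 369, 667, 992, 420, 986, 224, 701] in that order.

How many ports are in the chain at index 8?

Insert 151: h=0, bucket 0 empty → new chain.
Insert 191: h=9, bucket 9 empty → new chain.
Insert 129: h=0, bucket 0 nonempty → append to chain.
Insert 655: h=10, bucket 10 empty → new chain.
Insert 559: h=6, bucket 6 empty → new chain.
Insert 369: h=10, bucket 10 nonempty → append to chain.
Insert 667: h=5, bucket 5 empty → new chain.
Insert 992: h=8, bucket 8 empty → new chain.
Insert 420: h=8, bucket 8 nonempty → append to chain.
Insert 986: h=5, bucket 5 nonempty → append to chain.
Insert 224: h=9, bucket 9 nonempty → append to chain.
Insert 701: h=0, bucket 0 nonempty → append to chain.
Final buckets:
0: 151 -> 129 -> 701
1: —
2: —
3: —
4: —
5: 667 -> 986
6: 559
7: —
8: 992 -> 420
9: 191 -> 224
10: 655 -> 369

2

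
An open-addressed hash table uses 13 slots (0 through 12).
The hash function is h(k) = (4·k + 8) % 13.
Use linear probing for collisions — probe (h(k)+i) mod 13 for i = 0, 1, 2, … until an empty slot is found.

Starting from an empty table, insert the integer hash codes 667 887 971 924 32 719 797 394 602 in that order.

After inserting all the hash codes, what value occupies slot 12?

Insert 667: h=11, slot 11 empty => index 11.
Insert 887: h=7, slot 7 empty => index 7.
Insert 971: h=5, slot 5 empty => index 5.
Insert 924: h=12, slot 12 empty => index 12.
Insert 32: h=6, slot 6 empty => index 6.
Insert 719: h=11, slots 11,12 occupied => index 0.
Insert 797: h=11, slots 11,12,0 occupied => index 1.
Insert 394: h=11, slots 11,12,0,1 occupied => index 2.
Insert 602: h=11, slots 11,12,0,1,2 occupied => index 3.
Table: [719, 797, 394, 602, -, 971, 32, 887, -, -, -, 667, 924]

924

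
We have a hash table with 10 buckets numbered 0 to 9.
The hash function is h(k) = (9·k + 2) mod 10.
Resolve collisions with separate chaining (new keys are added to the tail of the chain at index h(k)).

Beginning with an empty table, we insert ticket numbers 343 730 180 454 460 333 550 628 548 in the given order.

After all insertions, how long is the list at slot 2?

343 → bucket 9
730 → bucket 2
180 → bucket 2 (collision)
454 → bucket 8
460 → bucket 2 (collision)
333 → bucket 9 (collision)
550 → bucket 2 (collision)
628 → bucket 4
548 → bucket 4 (collision)
Final buckets:
0: ∅
1: ∅
2: 730 -> 180 -> 460 -> 550
3: ∅
4: 628 -> 548
5: ∅
6: ∅
7: ∅
8: 454
9: 343 -> 333

4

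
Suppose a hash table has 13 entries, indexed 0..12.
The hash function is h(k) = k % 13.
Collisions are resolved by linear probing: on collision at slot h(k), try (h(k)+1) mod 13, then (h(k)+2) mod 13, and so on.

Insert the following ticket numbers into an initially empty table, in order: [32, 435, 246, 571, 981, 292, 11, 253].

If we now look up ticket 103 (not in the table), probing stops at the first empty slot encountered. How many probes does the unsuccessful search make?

32: h=6 → slot 6
435: h=6, probe 6,7 → slot 7
246: h=12 → slot 12
571: h=12, probe 12,0 → slot 0
981: h=6, probe 6,7,8 → slot 8
292: h=6, probe 6,7,8,9 → slot 9
11: h=11 → slot 11
253: h=6, probe 6,7,8,9,10 → slot 10
Table: [571, —, —, —, —, —, 32, 435, 981, 292, 253, 11, 246]
Lookup 103: h=12, probe 12,0,1 → slot 1 empty, not found.

3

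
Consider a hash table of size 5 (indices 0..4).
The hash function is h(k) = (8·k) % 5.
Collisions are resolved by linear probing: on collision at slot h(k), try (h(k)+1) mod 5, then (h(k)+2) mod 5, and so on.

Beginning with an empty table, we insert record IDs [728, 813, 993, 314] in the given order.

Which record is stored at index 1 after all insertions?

993

Insert 728: h=4, slot 4 empty => index 4.
Insert 813: h=4, slot 4 occupied => index 0.
Insert 993: h=4, slots 4,0 occupied => index 1.
Insert 314: h=2, slot 2 empty => index 2.
Table: [813, 993, 314, ∅, 728]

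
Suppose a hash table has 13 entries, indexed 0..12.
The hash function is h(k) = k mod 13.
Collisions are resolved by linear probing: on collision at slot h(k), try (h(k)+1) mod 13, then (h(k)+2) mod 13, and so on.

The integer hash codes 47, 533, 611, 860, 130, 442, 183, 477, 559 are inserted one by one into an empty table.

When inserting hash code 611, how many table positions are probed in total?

2

47: h=8 -> slot 8
533: h=0 -> slot 0
611: h=0, probe 0,1 -> slot 1
860: h=2 -> slot 2
130: h=0, probe 0,1,2,3 -> slot 3
442: h=0, probe 0,1,2,3,4 -> slot 4
183: h=1, probe 1,2,3,4,5 -> slot 5
477: h=9 -> slot 9
559: h=0, probe 0,1,2,3,4,5,6 -> slot 6
Table: [533, 611, 860, 130, 442, 183, 559, ∅, 47, 477, ∅, ∅, ∅]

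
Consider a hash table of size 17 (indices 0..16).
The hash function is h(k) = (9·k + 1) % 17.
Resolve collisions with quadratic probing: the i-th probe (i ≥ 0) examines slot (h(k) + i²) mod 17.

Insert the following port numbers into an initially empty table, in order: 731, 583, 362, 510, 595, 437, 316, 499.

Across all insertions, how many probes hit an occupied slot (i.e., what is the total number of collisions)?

4

731: h=1 => slot 1
583: h=12 => slot 12
362: h=12, probe 12,13 => slot 13
510: h=1, probe 1,2 => slot 2
595: h=1, probe 1,2,5 => slot 5
437: h=7 => slot 7
316: h=6 => slot 6
499: h=4 => slot 4
Table: [—, 731, 510, —, 499, 595, 316, 437, —, —, —, —, 583, 362, —, —, —]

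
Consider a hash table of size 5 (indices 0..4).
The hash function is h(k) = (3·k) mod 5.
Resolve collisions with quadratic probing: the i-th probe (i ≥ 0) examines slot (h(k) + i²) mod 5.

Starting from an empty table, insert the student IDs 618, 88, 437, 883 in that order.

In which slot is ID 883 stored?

3

Insert 618: h=4, slot 4 empty => index 4.
Insert 88: h=4, slot 4 occupied => index 0.
Insert 437: h=1, slot 1 empty => index 1.
Insert 883: h=4, slots 4,0 occupied => index 3.
Table: [88, 437, _, 883, 618]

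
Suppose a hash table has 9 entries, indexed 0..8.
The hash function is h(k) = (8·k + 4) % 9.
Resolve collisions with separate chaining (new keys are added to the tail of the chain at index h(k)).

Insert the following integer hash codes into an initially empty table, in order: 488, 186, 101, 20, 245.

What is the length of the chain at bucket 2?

488 → bucket 2
186 → bucket 7
101 → bucket 2 (collision)
20 → bucket 2 (collision)
245 → bucket 2 (collision)
Final buckets:
0: -
1: -
2: 488 -> 101 -> 20 -> 245
3: -
4: -
5: -
6: -
7: 186
8: -

4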